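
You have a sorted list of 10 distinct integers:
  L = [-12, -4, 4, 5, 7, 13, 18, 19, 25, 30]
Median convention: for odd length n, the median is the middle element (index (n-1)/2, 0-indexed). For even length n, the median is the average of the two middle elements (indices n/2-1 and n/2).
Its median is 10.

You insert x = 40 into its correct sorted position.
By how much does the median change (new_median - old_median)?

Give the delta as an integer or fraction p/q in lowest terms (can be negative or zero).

Old median = 10
After inserting x = 40: new sorted = [-12, -4, 4, 5, 7, 13, 18, 19, 25, 30, 40]
New median = 13
Delta = 13 - 10 = 3

Answer: 3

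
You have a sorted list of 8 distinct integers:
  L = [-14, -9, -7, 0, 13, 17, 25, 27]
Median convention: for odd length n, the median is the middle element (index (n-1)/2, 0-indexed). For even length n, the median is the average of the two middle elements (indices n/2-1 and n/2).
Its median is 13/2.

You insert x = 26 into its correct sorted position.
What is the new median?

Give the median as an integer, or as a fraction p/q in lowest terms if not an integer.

Answer: 13

Derivation:
Old list (sorted, length 8): [-14, -9, -7, 0, 13, 17, 25, 27]
Old median = 13/2
Insert x = 26
Old length even (8). Middle pair: indices 3,4 = 0,13.
New length odd (9). New median = single middle element.
x = 26: 7 elements are < x, 1 elements are > x.
New sorted list: [-14, -9, -7, 0, 13, 17, 25, 26, 27]
New median = 13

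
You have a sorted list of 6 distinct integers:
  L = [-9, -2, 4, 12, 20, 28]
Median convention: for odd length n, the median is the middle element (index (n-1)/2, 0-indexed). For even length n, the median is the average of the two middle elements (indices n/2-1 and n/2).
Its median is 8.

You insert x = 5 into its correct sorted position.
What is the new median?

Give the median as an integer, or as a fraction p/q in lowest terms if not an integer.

Old list (sorted, length 6): [-9, -2, 4, 12, 20, 28]
Old median = 8
Insert x = 5
Old length even (6). Middle pair: indices 2,3 = 4,12.
New length odd (7). New median = single middle element.
x = 5: 3 elements are < x, 3 elements are > x.
New sorted list: [-9, -2, 4, 5, 12, 20, 28]
New median = 5

Answer: 5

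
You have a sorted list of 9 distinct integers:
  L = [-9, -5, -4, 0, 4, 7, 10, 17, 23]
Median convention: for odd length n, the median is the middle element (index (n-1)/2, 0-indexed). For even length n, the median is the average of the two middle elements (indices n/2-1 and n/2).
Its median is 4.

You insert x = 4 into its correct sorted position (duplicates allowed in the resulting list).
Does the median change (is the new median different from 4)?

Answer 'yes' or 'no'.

Answer: no

Derivation:
Old median = 4
Insert x = 4
New median = 4
Changed? no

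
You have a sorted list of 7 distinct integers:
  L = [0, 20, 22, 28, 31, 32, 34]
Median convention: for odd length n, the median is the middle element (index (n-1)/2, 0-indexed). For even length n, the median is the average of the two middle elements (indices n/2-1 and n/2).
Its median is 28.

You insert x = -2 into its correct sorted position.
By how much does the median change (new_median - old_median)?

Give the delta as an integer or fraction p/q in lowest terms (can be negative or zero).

Answer: -3

Derivation:
Old median = 28
After inserting x = -2: new sorted = [-2, 0, 20, 22, 28, 31, 32, 34]
New median = 25
Delta = 25 - 28 = -3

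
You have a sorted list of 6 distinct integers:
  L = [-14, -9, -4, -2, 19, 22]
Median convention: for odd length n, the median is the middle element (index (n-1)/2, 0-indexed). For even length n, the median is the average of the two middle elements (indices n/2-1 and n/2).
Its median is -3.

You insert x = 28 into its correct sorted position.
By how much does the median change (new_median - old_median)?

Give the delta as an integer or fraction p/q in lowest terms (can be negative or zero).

Answer: 1

Derivation:
Old median = -3
After inserting x = 28: new sorted = [-14, -9, -4, -2, 19, 22, 28]
New median = -2
Delta = -2 - -3 = 1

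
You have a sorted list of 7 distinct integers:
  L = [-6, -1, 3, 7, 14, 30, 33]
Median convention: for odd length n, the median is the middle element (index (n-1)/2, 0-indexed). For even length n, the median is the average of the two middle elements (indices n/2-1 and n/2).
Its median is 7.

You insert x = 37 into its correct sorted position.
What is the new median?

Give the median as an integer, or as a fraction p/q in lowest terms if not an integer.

Answer: 21/2

Derivation:
Old list (sorted, length 7): [-6, -1, 3, 7, 14, 30, 33]
Old median = 7
Insert x = 37
Old length odd (7). Middle was index 3 = 7.
New length even (8). New median = avg of two middle elements.
x = 37: 7 elements are < x, 0 elements are > x.
New sorted list: [-6, -1, 3, 7, 14, 30, 33, 37]
New median = 21/2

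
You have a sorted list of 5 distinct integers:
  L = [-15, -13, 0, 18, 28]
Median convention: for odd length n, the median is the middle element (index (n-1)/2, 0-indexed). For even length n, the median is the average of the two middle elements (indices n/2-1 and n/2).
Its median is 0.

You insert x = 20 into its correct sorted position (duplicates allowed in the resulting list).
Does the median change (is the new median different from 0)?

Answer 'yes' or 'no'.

Old median = 0
Insert x = 20
New median = 9
Changed? yes

Answer: yes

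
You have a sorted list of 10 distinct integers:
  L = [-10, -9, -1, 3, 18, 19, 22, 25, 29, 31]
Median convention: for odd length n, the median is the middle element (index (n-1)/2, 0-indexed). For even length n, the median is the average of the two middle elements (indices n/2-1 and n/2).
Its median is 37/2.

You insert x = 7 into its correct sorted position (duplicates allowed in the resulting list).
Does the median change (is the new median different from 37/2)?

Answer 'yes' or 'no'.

Answer: yes

Derivation:
Old median = 37/2
Insert x = 7
New median = 18
Changed? yes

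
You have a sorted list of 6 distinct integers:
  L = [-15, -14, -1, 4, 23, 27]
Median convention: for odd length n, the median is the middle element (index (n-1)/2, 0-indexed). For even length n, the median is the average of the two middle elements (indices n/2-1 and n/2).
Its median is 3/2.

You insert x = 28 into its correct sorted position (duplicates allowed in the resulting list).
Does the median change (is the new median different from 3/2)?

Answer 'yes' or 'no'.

Answer: yes

Derivation:
Old median = 3/2
Insert x = 28
New median = 4
Changed? yes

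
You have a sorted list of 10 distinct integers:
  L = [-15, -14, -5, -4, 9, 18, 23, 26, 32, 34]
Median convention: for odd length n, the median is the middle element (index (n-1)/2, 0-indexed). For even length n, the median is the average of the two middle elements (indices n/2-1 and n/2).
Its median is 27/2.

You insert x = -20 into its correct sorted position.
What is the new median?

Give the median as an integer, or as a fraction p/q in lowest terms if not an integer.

Old list (sorted, length 10): [-15, -14, -5, -4, 9, 18, 23, 26, 32, 34]
Old median = 27/2
Insert x = -20
Old length even (10). Middle pair: indices 4,5 = 9,18.
New length odd (11). New median = single middle element.
x = -20: 0 elements are < x, 10 elements are > x.
New sorted list: [-20, -15, -14, -5, -4, 9, 18, 23, 26, 32, 34]
New median = 9

Answer: 9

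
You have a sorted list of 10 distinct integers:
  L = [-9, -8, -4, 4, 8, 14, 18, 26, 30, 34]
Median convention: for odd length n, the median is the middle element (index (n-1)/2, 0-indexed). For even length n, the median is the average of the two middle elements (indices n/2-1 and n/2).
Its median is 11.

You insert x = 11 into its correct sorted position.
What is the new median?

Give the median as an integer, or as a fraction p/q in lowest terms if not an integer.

Answer: 11

Derivation:
Old list (sorted, length 10): [-9, -8, -4, 4, 8, 14, 18, 26, 30, 34]
Old median = 11
Insert x = 11
Old length even (10). Middle pair: indices 4,5 = 8,14.
New length odd (11). New median = single middle element.
x = 11: 5 elements are < x, 5 elements are > x.
New sorted list: [-9, -8, -4, 4, 8, 11, 14, 18, 26, 30, 34]
New median = 11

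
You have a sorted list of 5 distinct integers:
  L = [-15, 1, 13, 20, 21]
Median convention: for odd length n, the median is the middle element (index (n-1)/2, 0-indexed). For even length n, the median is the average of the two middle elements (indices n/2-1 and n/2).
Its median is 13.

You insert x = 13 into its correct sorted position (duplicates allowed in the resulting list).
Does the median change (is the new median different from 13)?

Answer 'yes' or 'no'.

Answer: no

Derivation:
Old median = 13
Insert x = 13
New median = 13
Changed? no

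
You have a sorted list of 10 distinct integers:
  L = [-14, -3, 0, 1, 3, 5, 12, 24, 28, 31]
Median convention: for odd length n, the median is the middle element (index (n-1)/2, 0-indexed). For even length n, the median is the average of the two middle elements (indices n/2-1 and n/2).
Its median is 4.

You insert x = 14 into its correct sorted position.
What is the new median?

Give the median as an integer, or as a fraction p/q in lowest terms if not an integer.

Answer: 5

Derivation:
Old list (sorted, length 10): [-14, -3, 0, 1, 3, 5, 12, 24, 28, 31]
Old median = 4
Insert x = 14
Old length even (10). Middle pair: indices 4,5 = 3,5.
New length odd (11). New median = single middle element.
x = 14: 7 elements are < x, 3 elements are > x.
New sorted list: [-14, -3, 0, 1, 3, 5, 12, 14, 24, 28, 31]
New median = 5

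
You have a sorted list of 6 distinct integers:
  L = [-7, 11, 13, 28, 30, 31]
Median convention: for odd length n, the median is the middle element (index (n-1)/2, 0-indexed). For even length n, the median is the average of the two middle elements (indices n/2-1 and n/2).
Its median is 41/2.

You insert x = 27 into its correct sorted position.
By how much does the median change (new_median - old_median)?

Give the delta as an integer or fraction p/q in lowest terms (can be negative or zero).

Old median = 41/2
After inserting x = 27: new sorted = [-7, 11, 13, 27, 28, 30, 31]
New median = 27
Delta = 27 - 41/2 = 13/2

Answer: 13/2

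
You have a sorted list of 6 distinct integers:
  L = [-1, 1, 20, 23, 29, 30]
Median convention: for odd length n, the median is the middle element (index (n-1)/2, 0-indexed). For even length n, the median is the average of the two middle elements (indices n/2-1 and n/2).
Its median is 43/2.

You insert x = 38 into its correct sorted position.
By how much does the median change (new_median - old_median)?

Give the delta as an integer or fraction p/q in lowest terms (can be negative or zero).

Answer: 3/2

Derivation:
Old median = 43/2
After inserting x = 38: new sorted = [-1, 1, 20, 23, 29, 30, 38]
New median = 23
Delta = 23 - 43/2 = 3/2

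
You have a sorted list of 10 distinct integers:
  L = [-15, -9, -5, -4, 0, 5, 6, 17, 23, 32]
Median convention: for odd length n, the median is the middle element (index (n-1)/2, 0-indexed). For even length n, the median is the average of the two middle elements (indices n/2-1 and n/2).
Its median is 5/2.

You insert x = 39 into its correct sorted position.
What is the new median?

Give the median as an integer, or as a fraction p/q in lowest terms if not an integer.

Answer: 5

Derivation:
Old list (sorted, length 10): [-15, -9, -5, -4, 0, 5, 6, 17, 23, 32]
Old median = 5/2
Insert x = 39
Old length even (10). Middle pair: indices 4,5 = 0,5.
New length odd (11). New median = single middle element.
x = 39: 10 elements are < x, 0 elements are > x.
New sorted list: [-15, -9, -5, -4, 0, 5, 6, 17, 23, 32, 39]
New median = 5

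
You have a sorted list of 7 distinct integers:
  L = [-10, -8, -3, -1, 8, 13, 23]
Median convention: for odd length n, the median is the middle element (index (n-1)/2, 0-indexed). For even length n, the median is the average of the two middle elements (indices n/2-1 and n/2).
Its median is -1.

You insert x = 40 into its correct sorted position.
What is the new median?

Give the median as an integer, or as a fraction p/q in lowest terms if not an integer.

Old list (sorted, length 7): [-10, -8, -3, -1, 8, 13, 23]
Old median = -1
Insert x = 40
Old length odd (7). Middle was index 3 = -1.
New length even (8). New median = avg of two middle elements.
x = 40: 7 elements are < x, 0 elements are > x.
New sorted list: [-10, -8, -3, -1, 8, 13, 23, 40]
New median = 7/2

Answer: 7/2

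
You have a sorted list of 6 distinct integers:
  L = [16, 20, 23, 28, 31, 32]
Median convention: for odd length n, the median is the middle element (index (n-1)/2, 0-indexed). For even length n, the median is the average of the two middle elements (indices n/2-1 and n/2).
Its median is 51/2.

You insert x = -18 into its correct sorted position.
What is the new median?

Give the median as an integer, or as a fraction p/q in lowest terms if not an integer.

Old list (sorted, length 6): [16, 20, 23, 28, 31, 32]
Old median = 51/2
Insert x = -18
Old length even (6). Middle pair: indices 2,3 = 23,28.
New length odd (7). New median = single middle element.
x = -18: 0 elements are < x, 6 elements are > x.
New sorted list: [-18, 16, 20, 23, 28, 31, 32]
New median = 23

Answer: 23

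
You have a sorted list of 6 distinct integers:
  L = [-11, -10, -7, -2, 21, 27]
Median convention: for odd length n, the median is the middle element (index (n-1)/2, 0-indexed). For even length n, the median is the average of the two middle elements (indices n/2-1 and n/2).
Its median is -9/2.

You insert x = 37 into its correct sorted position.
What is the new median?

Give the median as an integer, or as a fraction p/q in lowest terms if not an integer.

Old list (sorted, length 6): [-11, -10, -7, -2, 21, 27]
Old median = -9/2
Insert x = 37
Old length even (6). Middle pair: indices 2,3 = -7,-2.
New length odd (7). New median = single middle element.
x = 37: 6 elements are < x, 0 elements are > x.
New sorted list: [-11, -10, -7, -2, 21, 27, 37]
New median = -2

Answer: -2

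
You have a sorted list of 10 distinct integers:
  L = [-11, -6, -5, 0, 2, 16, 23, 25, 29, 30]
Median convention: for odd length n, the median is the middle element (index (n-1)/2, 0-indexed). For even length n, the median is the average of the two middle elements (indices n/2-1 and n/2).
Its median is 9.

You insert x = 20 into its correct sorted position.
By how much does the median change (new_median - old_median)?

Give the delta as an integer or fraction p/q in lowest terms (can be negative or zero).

Old median = 9
After inserting x = 20: new sorted = [-11, -6, -5, 0, 2, 16, 20, 23, 25, 29, 30]
New median = 16
Delta = 16 - 9 = 7

Answer: 7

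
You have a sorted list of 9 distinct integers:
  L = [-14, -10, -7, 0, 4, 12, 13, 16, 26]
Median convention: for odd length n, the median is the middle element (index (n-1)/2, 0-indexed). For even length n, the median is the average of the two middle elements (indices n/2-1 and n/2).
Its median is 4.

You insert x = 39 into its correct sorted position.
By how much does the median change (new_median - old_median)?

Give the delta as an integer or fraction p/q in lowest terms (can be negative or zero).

Old median = 4
After inserting x = 39: new sorted = [-14, -10, -7, 0, 4, 12, 13, 16, 26, 39]
New median = 8
Delta = 8 - 4 = 4

Answer: 4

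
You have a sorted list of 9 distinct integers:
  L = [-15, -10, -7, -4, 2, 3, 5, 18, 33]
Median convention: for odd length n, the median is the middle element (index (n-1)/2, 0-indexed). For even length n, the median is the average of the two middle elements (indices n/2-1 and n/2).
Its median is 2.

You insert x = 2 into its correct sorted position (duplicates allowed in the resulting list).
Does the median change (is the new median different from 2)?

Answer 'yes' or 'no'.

Old median = 2
Insert x = 2
New median = 2
Changed? no

Answer: no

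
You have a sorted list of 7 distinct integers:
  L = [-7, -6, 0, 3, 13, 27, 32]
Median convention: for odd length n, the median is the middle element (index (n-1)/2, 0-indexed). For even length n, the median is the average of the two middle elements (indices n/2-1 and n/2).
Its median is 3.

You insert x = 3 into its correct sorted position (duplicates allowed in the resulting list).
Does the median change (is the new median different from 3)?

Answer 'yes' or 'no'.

Old median = 3
Insert x = 3
New median = 3
Changed? no

Answer: no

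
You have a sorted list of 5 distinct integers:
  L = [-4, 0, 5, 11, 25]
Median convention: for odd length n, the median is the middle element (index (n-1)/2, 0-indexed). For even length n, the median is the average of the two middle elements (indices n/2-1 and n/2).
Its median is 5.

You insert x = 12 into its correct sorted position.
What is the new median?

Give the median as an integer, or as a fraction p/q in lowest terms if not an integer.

Old list (sorted, length 5): [-4, 0, 5, 11, 25]
Old median = 5
Insert x = 12
Old length odd (5). Middle was index 2 = 5.
New length even (6). New median = avg of two middle elements.
x = 12: 4 elements are < x, 1 elements are > x.
New sorted list: [-4, 0, 5, 11, 12, 25]
New median = 8

Answer: 8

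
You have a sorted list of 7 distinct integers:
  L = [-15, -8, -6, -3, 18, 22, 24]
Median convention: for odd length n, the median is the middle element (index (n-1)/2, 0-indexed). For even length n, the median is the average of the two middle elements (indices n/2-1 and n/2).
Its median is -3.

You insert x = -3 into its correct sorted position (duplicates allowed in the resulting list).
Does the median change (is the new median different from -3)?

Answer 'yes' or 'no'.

Answer: no

Derivation:
Old median = -3
Insert x = -3
New median = -3
Changed? no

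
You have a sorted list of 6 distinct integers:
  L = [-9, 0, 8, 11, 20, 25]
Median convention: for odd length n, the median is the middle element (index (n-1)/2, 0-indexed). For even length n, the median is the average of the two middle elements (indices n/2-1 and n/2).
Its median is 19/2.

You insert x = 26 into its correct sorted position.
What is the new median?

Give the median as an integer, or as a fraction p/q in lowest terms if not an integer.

Old list (sorted, length 6): [-9, 0, 8, 11, 20, 25]
Old median = 19/2
Insert x = 26
Old length even (6). Middle pair: indices 2,3 = 8,11.
New length odd (7). New median = single middle element.
x = 26: 6 elements are < x, 0 elements are > x.
New sorted list: [-9, 0, 8, 11, 20, 25, 26]
New median = 11

Answer: 11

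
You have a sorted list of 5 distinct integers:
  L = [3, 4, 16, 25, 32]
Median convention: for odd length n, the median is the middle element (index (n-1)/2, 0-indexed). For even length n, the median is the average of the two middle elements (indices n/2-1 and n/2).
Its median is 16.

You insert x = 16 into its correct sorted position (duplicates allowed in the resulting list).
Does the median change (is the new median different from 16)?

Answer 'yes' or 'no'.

Old median = 16
Insert x = 16
New median = 16
Changed? no

Answer: no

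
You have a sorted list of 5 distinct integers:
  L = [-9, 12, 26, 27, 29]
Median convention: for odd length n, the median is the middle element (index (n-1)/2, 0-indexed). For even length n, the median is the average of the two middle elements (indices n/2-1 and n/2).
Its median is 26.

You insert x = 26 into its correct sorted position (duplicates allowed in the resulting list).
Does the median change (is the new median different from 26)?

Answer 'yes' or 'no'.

Old median = 26
Insert x = 26
New median = 26
Changed? no

Answer: no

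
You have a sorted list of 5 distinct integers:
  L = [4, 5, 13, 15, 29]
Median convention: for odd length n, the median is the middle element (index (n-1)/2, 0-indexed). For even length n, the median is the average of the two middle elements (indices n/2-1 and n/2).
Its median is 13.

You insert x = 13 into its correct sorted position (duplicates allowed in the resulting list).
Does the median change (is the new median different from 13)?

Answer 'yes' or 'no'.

Answer: no

Derivation:
Old median = 13
Insert x = 13
New median = 13
Changed? no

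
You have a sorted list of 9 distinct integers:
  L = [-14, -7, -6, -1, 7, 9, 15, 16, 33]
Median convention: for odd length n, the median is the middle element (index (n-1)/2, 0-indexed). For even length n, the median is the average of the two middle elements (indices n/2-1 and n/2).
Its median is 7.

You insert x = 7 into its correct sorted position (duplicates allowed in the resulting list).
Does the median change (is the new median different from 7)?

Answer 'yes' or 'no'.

Old median = 7
Insert x = 7
New median = 7
Changed? no

Answer: no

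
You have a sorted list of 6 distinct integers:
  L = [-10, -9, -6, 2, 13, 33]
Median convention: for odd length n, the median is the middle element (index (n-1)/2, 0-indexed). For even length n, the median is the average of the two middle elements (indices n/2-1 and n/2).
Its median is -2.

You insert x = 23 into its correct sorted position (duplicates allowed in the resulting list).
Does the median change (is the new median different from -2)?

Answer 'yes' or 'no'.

Old median = -2
Insert x = 23
New median = 2
Changed? yes

Answer: yes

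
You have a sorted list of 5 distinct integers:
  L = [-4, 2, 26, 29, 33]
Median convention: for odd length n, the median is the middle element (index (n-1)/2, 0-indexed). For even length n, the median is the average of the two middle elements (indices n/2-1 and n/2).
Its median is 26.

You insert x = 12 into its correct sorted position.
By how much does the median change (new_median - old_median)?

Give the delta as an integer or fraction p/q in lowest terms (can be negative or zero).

Answer: -7

Derivation:
Old median = 26
After inserting x = 12: new sorted = [-4, 2, 12, 26, 29, 33]
New median = 19
Delta = 19 - 26 = -7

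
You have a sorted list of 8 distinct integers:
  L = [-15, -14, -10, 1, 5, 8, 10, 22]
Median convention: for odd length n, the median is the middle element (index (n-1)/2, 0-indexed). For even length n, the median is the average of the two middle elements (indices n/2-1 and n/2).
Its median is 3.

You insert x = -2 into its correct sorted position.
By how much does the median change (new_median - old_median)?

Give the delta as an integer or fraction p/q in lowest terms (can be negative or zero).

Answer: -2

Derivation:
Old median = 3
After inserting x = -2: new sorted = [-15, -14, -10, -2, 1, 5, 8, 10, 22]
New median = 1
Delta = 1 - 3 = -2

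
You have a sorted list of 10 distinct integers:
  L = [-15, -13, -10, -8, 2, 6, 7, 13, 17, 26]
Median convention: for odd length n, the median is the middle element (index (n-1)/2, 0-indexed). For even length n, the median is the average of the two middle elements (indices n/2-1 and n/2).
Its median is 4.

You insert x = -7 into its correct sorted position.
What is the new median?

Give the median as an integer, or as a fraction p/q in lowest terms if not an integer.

Old list (sorted, length 10): [-15, -13, -10, -8, 2, 6, 7, 13, 17, 26]
Old median = 4
Insert x = -7
Old length even (10). Middle pair: indices 4,5 = 2,6.
New length odd (11). New median = single middle element.
x = -7: 4 elements are < x, 6 elements are > x.
New sorted list: [-15, -13, -10, -8, -7, 2, 6, 7, 13, 17, 26]
New median = 2

Answer: 2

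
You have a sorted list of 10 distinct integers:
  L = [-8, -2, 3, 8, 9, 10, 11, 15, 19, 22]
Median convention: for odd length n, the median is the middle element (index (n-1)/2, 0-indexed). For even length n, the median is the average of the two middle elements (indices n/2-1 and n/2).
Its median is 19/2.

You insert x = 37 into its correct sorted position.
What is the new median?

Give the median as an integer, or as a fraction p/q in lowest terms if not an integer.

Old list (sorted, length 10): [-8, -2, 3, 8, 9, 10, 11, 15, 19, 22]
Old median = 19/2
Insert x = 37
Old length even (10). Middle pair: indices 4,5 = 9,10.
New length odd (11). New median = single middle element.
x = 37: 10 elements are < x, 0 elements are > x.
New sorted list: [-8, -2, 3, 8, 9, 10, 11, 15, 19, 22, 37]
New median = 10

Answer: 10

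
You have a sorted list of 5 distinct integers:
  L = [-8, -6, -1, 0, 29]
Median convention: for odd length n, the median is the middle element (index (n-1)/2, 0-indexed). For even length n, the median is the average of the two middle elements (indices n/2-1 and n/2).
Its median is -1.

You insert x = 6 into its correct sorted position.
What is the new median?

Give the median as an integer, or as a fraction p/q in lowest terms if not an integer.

Old list (sorted, length 5): [-8, -6, -1, 0, 29]
Old median = -1
Insert x = 6
Old length odd (5). Middle was index 2 = -1.
New length even (6). New median = avg of two middle elements.
x = 6: 4 elements are < x, 1 elements are > x.
New sorted list: [-8, -6, -1, 0, 6, 29]
New median = -1/2

Answer: -1/2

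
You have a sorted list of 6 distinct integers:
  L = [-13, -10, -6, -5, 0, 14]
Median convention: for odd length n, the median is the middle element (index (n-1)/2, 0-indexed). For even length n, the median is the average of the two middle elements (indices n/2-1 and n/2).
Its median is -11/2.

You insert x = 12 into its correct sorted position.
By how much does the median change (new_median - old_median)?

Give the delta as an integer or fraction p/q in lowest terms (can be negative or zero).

Answer: 1/2

Derivation:
Old median = -11/2
After inserting x = 12: new sorted = [-13, -10, -6, -5, 0, 12, 14]
New median = -5
Delta = -5 - -11/2 = 1/2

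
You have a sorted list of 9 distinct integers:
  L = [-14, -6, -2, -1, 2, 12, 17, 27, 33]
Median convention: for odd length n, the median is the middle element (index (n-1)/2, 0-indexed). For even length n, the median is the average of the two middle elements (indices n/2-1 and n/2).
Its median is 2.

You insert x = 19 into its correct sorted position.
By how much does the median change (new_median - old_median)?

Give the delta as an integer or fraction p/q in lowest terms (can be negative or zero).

Answer: 5

Derivation:
Old median = 2
After inserting x = 19: new sorted = [-14, -6, -2, -1, 2, 12, 17, 19, 27, 33]
New median = 7
Delta = 7 - 2 = 5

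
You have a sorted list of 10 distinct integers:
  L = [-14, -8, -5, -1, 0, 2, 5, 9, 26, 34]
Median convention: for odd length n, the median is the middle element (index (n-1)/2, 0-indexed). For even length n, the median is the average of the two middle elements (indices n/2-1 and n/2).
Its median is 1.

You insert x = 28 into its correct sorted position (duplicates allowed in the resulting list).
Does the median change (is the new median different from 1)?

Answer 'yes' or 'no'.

Old median = 1
Insert x = 28
New median = 2
Changed? yes

Answer: yes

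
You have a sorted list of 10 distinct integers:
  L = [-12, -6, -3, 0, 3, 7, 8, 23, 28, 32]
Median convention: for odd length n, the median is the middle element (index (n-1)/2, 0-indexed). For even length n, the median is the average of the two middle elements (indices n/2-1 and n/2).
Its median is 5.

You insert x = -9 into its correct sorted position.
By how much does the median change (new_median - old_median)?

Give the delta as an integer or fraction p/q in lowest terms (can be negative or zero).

Answer: -2

Derivation:
Old median = 5
After inserting x = -9: new sorted = [-12, -9, -6, -3, 0, 3, 7, 8, 23, 28, 32]
New median = 3
Delta = 3 - 5 = -2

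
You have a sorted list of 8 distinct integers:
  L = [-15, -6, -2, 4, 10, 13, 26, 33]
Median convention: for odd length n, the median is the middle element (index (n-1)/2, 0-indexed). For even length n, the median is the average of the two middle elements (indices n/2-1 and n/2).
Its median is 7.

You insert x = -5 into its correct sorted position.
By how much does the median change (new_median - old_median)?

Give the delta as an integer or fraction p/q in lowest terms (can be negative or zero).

Answer: -3

Derivation:
Old median = 7
After inserting x = -5: new sorted = [-15, -6, -5, -2, 4, 10, 13, 26, 33]
New median = 4
Delta = 4 - 7 = -3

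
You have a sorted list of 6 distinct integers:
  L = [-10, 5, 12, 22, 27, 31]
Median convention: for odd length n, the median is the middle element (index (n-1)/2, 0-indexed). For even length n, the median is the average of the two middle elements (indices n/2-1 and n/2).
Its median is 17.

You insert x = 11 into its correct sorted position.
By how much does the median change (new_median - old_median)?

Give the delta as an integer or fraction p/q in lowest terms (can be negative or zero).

Answer: -5

Derivation:
Old median = 17
After inserting x = 11: new sorted = [-10, 5, 11, 12, 22, 27, 31]
New median = 12
Delta = 12 - 17 = -5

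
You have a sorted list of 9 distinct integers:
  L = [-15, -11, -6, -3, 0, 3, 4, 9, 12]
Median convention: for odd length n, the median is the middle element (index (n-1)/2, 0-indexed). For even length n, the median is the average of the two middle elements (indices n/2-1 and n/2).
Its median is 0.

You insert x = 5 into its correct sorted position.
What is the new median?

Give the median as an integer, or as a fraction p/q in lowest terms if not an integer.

Old list (sorted, length 9): [-15, -11, -6, -3, 0, 3, 4, 9, 12]
Old median = 0
Insert x = 5
Old length odd (9). Middle was index 4 = 0.
New length even (10). New median = avg of two middle elements.
x = 5: 7 elements are < x, 2 elements are > x.
New sorted list: [-15, -11, -6, -3, 0, 3, 4, 5, 9, 12]
New median = 3/2

Answer: 3/2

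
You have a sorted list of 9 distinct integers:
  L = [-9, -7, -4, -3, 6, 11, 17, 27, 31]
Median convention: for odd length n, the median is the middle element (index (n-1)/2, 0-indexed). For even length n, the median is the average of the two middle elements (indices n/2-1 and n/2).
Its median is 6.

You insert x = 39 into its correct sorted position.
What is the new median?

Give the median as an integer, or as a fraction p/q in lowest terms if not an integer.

Answer: 17/2

Derivation:
Old list (sorted, length 9): [-9, -7, -4, -3, 6, 11, 17, 27, 31]
Old median = 6
Insert x = 39
Old length odd (9). Middle was index 4 = 6.
New length even (10). New median = avg of two middle elements.
x = 39: 9 elements are < x, 0 elements are > x.
New sorted list: [-9, -7, -4, -3, 6, 11, 17, 27, 31, 39]
New median = 17/2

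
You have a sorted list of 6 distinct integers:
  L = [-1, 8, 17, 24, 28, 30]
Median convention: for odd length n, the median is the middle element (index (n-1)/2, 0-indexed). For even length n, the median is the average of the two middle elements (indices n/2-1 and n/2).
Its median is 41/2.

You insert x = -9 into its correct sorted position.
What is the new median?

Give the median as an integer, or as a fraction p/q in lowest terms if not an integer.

Old list (sorted, length 6): [-1, 8, 17, 24, 28, 30]
Old median = 41/2
Insert x = -9
Old length even (6). Middle pair: indices 2,3 = 17,24.
New length odd (7). New median = single middle element.
x = -9: 0 elements are < x, 6 elements are > x.
New sorted list: [-9, -1, 8, 17, 24, 28, 30]
New median = 17

Answer: 17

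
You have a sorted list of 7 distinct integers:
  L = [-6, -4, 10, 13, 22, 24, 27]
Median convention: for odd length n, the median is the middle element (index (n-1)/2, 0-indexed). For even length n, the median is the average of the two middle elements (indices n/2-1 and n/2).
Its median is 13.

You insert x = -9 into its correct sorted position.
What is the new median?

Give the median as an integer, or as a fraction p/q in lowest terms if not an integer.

Old list (sorted, length 7): [-6, -4, 10, 13, 22, 24, 27]
Old median = 13
Insert x = -9
Old length odd (7). Middle was index 3 = 13.
New length even (8). New median = avg of two middle elements.
x = -9: 0 elements are < x, 7 elements are > x.
New sorted list: [-9, -6, -4, 10, 13, 22, 24, 27]
New median = 23/2

Answer: 23/2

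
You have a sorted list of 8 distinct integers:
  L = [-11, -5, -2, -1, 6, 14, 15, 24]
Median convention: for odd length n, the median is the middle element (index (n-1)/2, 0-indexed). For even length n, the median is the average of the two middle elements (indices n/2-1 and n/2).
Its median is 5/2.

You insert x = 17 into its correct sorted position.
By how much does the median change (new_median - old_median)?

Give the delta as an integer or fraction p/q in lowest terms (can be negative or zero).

Answer: 7/2

Derivation:
Old median = 5/2
After inserting x = 17: new sorted = [-11, -5, -2, -1, 6, 14, 15, 17, 24]
New median = 6
Delta = 6 - 5/2 = 7/2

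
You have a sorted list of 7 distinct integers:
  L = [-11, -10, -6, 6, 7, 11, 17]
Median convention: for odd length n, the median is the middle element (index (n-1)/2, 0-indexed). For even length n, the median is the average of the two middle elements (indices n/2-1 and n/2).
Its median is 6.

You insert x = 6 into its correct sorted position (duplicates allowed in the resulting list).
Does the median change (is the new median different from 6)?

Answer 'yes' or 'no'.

Old median = 6
Insert x = 6
New median = 6
Changed? no

Answer: no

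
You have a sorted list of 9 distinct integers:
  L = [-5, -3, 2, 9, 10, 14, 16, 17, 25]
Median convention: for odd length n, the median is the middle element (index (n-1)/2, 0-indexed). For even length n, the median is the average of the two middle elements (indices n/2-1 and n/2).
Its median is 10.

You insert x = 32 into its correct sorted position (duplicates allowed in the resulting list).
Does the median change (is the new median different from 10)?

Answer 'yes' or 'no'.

Answer: yes

Derivation:
Old median = 10
Insert x = 32
New median = 12
Changed? yes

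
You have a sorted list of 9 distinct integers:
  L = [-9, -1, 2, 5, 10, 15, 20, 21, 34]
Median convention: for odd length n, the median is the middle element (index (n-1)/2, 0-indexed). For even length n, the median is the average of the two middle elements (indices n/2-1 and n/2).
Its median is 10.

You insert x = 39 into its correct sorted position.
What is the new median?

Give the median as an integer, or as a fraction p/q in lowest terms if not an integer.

Answer: 25/2

Derivation:
Old list (sorted, length 9): [-9, -1, 2, 5, 10, 15, 20, 21, 34]
Old median = 10
Insert x = 39
Old length odd (9). Middle was index 4 = 10.
New length even (10). New median = avg of two middle elements.
x = 39: 9 elements are < x, 0 elements are > x.
New sorted list: [-9, -1, 2, 5, 10, 15, 20, 21, 34, 39]
New median = 25/2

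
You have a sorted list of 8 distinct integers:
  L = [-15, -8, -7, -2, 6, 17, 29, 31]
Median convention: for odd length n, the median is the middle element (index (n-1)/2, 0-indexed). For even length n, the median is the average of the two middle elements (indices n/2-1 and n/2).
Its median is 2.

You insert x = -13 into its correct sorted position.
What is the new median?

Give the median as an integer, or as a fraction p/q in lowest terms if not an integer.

Old list (sorted, length 8): [-15, -8, -7, -2, 6, 17, 29, 31]
Old median = 2
Insert x = -13
Old length even (8). Middle pair: indices 3,4 = -2,6.
New length odd (9). New median = single middle element.
x = -13: 1 elements are < x, 7 elements are > x.
New sorted list: [-15, -13, -8, -7, -2, 6, 17, 29, 31]
New median = -2

Answer: -2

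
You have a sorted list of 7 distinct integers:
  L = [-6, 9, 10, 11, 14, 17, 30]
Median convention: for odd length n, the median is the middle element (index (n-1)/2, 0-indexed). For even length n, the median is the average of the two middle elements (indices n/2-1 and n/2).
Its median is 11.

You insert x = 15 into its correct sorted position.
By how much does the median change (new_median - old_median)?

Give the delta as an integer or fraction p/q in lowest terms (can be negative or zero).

Old median = 11
After inserting x = 15: new sorted = [-6, 9, 10, 11, 14, 15, 17, 30]
New median = 25/2
Delta = 25/2 - 11 = 3/2

Answer: 3/2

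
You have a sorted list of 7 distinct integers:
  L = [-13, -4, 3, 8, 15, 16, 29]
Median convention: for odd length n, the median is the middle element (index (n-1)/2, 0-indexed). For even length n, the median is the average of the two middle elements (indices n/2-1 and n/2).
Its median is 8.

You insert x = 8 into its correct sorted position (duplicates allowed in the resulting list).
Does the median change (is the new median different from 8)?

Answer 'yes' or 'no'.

Answer: no

Derivation:
Old median = 8
Insert x = 8
New median = 8
Changed? no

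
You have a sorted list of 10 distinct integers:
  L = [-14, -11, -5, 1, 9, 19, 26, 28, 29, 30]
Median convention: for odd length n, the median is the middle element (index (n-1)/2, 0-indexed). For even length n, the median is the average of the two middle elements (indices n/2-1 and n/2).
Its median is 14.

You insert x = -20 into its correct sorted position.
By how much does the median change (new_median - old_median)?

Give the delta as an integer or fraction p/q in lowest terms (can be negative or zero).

Old median = 14
After inserting x = -20: new sorted = [-20, -14, -11, -5, 1, 9, 19, 26, 28, 29, 30]
New median = 9
Delta = 9 - 14 = -5

Answer: -5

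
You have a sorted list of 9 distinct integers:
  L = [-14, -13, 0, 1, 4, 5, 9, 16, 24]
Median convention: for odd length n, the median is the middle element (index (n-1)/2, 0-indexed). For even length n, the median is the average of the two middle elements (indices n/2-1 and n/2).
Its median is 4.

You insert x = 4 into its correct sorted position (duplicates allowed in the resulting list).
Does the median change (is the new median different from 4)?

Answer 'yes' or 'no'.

Old median = 4
Insert x = 4
New median = 4
Changed? no

Answer: no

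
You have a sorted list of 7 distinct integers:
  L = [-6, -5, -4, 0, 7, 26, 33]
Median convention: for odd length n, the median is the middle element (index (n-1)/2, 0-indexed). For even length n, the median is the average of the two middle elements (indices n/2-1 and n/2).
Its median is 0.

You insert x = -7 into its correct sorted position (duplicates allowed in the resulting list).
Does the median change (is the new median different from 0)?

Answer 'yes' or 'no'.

Old median = 0
Insert x = -7
New median = -2
Changed? yes

Answer: yes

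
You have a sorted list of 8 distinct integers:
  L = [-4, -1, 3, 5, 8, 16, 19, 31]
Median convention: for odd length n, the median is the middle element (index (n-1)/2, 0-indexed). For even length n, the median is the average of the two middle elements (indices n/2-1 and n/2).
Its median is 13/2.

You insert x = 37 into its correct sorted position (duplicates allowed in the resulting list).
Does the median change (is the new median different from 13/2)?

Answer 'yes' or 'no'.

Answer: yes

Derivation:
Old median = 13/2
Insert x = 37
New median = 8
Changed? yes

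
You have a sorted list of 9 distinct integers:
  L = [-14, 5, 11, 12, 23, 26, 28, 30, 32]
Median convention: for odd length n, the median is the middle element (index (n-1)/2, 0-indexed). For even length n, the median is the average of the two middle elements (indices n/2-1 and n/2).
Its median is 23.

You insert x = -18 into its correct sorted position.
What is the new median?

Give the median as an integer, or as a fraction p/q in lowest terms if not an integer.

Old list (sorted, length 9): [-14, 5, 11, 12, 23, 26, 28, 30, 32]
Old median = 23
Insert x = -18
Old length odd (9). Middle was index 4 = 23.
New length even (10). New median = avg of two middle elements.
x = -18: 0 elements are < x, 9 elements are > x.
New sorted list: [-18, -14, 5, 11, 12, 23, 26, 28, 30, 32]
New median = 35/2

Answer: 35/2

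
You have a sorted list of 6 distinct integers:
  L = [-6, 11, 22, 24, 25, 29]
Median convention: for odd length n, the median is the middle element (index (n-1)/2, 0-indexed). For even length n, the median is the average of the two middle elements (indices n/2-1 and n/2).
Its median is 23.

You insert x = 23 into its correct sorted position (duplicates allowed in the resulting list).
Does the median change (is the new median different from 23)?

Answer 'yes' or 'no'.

Old median = 23
Insert x = 23
New median = 23
Changed? no

Answer: no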